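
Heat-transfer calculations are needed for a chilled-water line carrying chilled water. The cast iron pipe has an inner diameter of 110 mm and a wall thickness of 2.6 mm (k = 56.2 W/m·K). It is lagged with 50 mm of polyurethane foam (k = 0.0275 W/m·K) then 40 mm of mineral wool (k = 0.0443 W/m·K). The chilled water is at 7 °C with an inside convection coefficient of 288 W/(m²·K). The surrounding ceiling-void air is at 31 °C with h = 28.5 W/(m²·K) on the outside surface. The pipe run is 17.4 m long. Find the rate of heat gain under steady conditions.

Treating each annulus and film as a series resistance:
R_inner film = 1/(h_i·2πr₁L) = 1/(288×2π×0.055×17.4) = 5.775×10^-4 K/W
R_cast iron pipe wall = ln(57.6/55)/(2π×56.2×17.4) = 7.518×10^-6 K/W
R_polyurethane foam = ln(107.6/57.6)/(2π×0.0275×17.4) = 0.2078 K/W
R_mineral wool = ln(147.6/107.6)/(2π×0.0443×17.4) = 0.06526 K/W
R_outer film = 1/(h_o·2πr_oL) = 1/(28.5×2π×0.1476×17.4) = 0.002174 K/W
R_total = 0.2759 K/W
Q = ΔT/R_total = 24/0.2759

Q ≈ 87 W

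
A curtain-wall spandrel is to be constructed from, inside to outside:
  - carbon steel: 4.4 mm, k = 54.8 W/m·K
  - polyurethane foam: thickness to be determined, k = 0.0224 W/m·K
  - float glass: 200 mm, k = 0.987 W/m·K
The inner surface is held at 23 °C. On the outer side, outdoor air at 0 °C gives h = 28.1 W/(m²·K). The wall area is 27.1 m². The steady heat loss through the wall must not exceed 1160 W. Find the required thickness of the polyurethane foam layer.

L ≈ 6.7 mm

Using the resistance-network approach (series):
R_carbon steel = L/(kA) = 0.0044/(54.8×27.1) = 2.963×10^-6 K/W
R_float glass = L/(kA) = 0.2/(0.987×27.1) = 0.007477 K/W
R_outer film = 1/(h_o·A) = 1/(28.1×27.1) = 0.001313 K/W
Sum of the known resistances R_other = 0.008793 K/W
Required total resistance R_tot = ΔT/Q_allow = 23/1160 = 0.01983 K/W
R_polyurethane foam = R_tot − R_other = 0.01103 K/W
L = R·k·A = 0.01103×0.0224×27.1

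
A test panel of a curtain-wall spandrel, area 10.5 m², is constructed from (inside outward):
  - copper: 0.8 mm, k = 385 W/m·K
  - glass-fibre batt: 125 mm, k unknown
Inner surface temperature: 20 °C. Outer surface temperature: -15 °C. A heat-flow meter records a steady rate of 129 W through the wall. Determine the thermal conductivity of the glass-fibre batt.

Series thermal resistances:
R_copper = L/(kA) = 0.0008/(385×10.5) = 1.979×10^-7 K/W
Sum of known resistances R_other = 1.979×10^-7 K/W
Total R = ΔT/Q = 35/129 = 0.2713 K/W
R_glass-fibre batt = R_total − R_other = 0.2713 K/W
k = L/(R·A) = 0.125/(0.2713×10.5)

k ≈ 0.0439 W/(m·K)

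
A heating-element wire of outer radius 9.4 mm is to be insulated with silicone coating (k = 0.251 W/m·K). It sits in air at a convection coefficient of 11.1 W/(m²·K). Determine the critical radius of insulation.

For a cylinder r_cr = k/h = 0.251/11.1
r_cr = 22.6 mm; since the bare radius (9.4 mm) is below r_cr, adding a thin layer of insulation will *increase* heat loss.

r_cr ≈ 22.6 mm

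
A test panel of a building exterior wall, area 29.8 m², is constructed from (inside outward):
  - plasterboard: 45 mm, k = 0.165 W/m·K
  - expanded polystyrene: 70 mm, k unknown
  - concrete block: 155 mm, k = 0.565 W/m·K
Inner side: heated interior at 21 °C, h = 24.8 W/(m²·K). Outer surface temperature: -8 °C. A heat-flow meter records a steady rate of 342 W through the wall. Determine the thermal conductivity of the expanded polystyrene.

k ≈ 0.0361 W/(m·K)

Thermal resistances in series:
R_inner film = 1/(h_i·A) = 1/(24.8×29.8) = 0.001353 K/W
R_plasterboard = L/(kA) = 0.045/(0.165×29.8) = 0.009152 K/W
R_concrete block = L/(kA) = 0.155/(0.565×29.8) = 0.009206 K/W
Sum of known resistances R_other = 0.01971 K/W
Total R = ΔT/Q = 29/342 = 0.0848 K/W
R_expanded polystyrene = R_total − R_other = 0.06508 K/W
k = L/(R·A) = 0.07/(0.06508×29.8)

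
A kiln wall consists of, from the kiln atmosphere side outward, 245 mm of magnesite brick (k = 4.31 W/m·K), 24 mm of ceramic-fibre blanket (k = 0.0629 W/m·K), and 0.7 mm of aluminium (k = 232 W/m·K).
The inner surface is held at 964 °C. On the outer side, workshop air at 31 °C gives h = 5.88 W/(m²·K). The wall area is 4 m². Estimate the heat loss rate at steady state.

Treating each layer as a thermal resistance in series:
R_magnesite brick = L/(kA) = 0.245/(4.31×4) = 0.01421 K/W
R_ceramic-fibre blanket = L/(kA) = 0.024/(0.0629×4) = 0.09539 K/W
R_aluminium = L/(kA) = 0.0007/(232×4) = 7.543×10^-7 K/W
R_outer film = 1/(h_o·A) = 1/(5.88×4) = 0.04252 K/W
R_total = 0.1521 K/W
Q = ΔT / R_total = 933 / 0.1521

Q ≈ 6130 W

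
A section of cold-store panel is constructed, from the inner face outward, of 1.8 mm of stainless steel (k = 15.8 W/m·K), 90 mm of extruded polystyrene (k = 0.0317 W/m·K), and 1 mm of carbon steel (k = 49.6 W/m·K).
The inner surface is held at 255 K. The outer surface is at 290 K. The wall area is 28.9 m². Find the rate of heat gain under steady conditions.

Thermal resistances in series:
R_stainless steel = L/(kA) = 0.0018/(15.8×28.9) = 3.942×10^-6 K/W
R_extruded polystyrene = L/(kA) = 0.09/(0.0317×28.9) = 0.09824 K/W
R_carbon steel = L/(kA) = 0.001/(49.6×28.9) = 6.976×10^-7 K/W
R_total = 0.09824 K/W
Q = ΔT / R_total = 35 / 0.09824

Q ≈ 356 W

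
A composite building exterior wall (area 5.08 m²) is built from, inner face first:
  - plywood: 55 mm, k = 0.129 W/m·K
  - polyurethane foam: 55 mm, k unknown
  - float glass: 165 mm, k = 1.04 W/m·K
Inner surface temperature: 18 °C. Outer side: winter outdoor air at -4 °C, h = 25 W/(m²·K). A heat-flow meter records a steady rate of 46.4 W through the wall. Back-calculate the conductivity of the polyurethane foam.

k ≈ 0.0308 W/(m·K)

Thermal resistances in series:
R_plywood = L/(kA) = 0.055/(0.129×5.08) = 0.08393 K/W
R_float glass = L/(kA) = 0.165/(1.04×5.08) = 0.03123 K/W
R_outer film = 1/(h_o·A) = 1/(25×5.08) = 0.007874 K/W
Sum of known resistances R_other = 0.123 K/W
Total R = ΔT/Q = 22/46.4 = 0.4741 K/W
R_polyurethane foam = R_total − R_other = 0.3511 K/W
k = L/(R·A) = 0.055/(0.3511×5.08)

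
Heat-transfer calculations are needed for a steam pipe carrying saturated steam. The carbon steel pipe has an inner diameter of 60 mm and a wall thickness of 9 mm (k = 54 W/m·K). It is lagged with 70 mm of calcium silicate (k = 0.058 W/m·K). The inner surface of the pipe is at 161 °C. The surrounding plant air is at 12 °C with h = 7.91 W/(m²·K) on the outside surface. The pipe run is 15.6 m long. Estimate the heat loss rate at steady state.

Q ≈ 773 W

For a radial system each layer contributes R = ln(r_out/r_in)/(2πkL); films add R = 1/(hA).
R_carbon steel pipe wall = ln(39/30)/(2π×54×15.6) = 4.957×10^-5 K/W
R_calcium silicate = ln(109/39)/(2π×0.058×15.6) = 0.1808 K/W
R_outer film = 1/(h_o·2πr_oL) = 1/(7.91×2π×0.109×15.6) = 0.01183 K/W
R_total = 0.1927 K/W
Q = ΔT/R_total = 149/0.1927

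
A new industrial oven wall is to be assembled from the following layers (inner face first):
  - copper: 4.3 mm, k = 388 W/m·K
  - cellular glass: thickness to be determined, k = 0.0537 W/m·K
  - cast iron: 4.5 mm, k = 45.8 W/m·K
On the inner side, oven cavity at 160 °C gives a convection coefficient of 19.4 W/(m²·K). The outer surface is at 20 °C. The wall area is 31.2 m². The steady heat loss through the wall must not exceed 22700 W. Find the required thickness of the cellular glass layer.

Thermal resistances in series:
R_inner film = 1/(h_i·A) = 1/(19.4×31.2) = 0.001652 K/W
R_copper = L/(kA) = 0.0043/(388×31.2) = 3.552×10^-7 K/W
R_cast iron = L/(kA) = 0.0045/(45.8×31.2) = 3.149×10^-6 K/W
Sum of the known resistances R_other = 0.001656 K/W
Required total resistance R_tot = ΔT/Q_allow = 140/22700 = 0.006167 K/W
R_cellular glass = R_tot − R_other = 0.004512 K/W
L = R·k·A = 0.004512×0.0537×31.2

L ≈ 7.56 mm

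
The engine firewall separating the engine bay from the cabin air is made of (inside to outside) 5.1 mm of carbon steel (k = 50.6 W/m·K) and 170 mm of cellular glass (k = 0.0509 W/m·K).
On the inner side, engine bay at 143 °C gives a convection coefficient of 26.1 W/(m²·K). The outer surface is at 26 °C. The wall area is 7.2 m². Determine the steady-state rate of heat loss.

Q ≈ 249 W

Series thermal resistances:
R_inner film = 1/(h_i·A) = 1/(26.1×7.2) = 0.005321 K/W
R_carbon steel = L/(kA) = 0.0051/(50.6×7.2) = 1.4×10^-5 K/W
R_cellular glass = L/(kA) = 0.17/(0.0509×7.2) = 0.4639 K/W
R_total = 0.4692 K/W
Q = ΔT / R_total = 117 / 0.4692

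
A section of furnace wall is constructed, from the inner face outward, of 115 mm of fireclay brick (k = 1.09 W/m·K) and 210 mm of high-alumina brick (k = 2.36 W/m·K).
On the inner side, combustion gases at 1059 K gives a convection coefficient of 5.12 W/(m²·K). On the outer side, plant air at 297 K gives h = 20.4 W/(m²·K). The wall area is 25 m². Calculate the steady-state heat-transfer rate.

Series thermal resistances:
R_inner film = 1/(h_i·A) = 1/(5.12×25) = 0.007812 K/W
R_fireclay brick = L/(kA) = 0.115/(1.09×25) = 0.00422 K/W
R_high-alumina brick = L/(kA) = 0.21/(2.36×25) = 0.003559 K/W
R_outer film = 1/(h_o·A) = 1/(20.4×25) = 0.001961 K/W
R_total = 0.01755 K/W
Q = ΔT / R_total = 762 / 0.01755

Q ≈ 43400 W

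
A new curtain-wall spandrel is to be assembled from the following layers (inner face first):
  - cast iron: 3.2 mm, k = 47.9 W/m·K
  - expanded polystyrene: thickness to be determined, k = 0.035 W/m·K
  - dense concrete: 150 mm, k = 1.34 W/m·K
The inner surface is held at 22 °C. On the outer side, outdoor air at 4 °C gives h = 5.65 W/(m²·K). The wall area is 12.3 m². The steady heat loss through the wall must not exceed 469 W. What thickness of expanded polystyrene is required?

Treating each layer as a thermal resistance in series:
R_cast iron = L/(kA) = 0.0032/(47.9×12.3) = 5.431×10^-6 K/W
R_dense concrete = L/(kA) = 0.15/(1.34×12.3) = 0.009101 K/W
R_outer film = 1/(h_o·A) = 1/(5.65×12.3) = 0.01439 K/W
Sum of the known resistances R_other = 0.0235 K/W
Required total resistance R_tot = ΔT/Q_allow = 18/469 = 0.03838 K/W
R_expanded polystyrene = R_tot − R_other = 0.01488 K/W
L = R·k·A = 0.01488×0.035×12.3

L ≈ 6.41 mm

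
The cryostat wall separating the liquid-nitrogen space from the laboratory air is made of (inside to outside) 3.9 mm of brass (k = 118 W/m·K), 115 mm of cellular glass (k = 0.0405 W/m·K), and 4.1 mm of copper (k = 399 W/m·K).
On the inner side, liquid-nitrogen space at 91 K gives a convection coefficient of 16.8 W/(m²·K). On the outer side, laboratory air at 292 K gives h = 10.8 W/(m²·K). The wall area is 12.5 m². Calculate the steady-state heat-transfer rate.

Q ≈ 840 W

Treating each layer as a thermal resistance in series:
R_inner film = 1/(h_i·A) = 1/(16.8×12.5) = 0.004762 K/W
R_brass = L/(kA) = 0.0039/(118×12.5) = 2.644×10^-6 K/W
R_cellular glass = L/(kA) = 0.115/(0.0405×12.5) = 0.2272 K/W
R_copper = L/(kA) = 0.0041/(399×12.5) = 8.221×10^-7 K/W
R_outer film = 1/(h_o·A) = 1/(10.8×12.5) = 0.007407 K/W
R_total = 0.2393 K/W
Q = ΔT / R_total = 201 / 0.2393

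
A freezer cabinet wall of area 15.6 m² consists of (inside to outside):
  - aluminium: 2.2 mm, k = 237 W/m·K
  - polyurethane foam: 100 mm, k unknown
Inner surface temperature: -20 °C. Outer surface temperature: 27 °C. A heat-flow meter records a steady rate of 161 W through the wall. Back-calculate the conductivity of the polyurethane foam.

k ≈ 0.022 W/(m·K)

Using the resistance-network approach (series):
R_aluminium = L/(kA) = 0.0022/(237×15.6) = 5.95×10^-7 K/W
Sum of known resistances R_other = 5.95×10^-7 K/W
Total R = ΔT/Q = 47/161 = 0.2919 K/W
R_polyurethane foam = R_total − R_other = 0.2919 K/W
k = L/(R·A) = 0.1/(0.2919×15.6)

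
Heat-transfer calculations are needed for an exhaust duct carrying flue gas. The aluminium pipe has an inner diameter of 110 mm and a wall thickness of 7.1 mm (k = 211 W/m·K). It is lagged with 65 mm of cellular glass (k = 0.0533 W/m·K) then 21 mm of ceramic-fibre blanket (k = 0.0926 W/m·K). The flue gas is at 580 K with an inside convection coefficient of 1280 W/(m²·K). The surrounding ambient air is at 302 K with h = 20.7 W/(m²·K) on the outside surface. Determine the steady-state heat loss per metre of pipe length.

q′ ≈ 113 W/m

Per-layer cylindrical resistances, series-summed:
R_inner film = 1/(h_i·2πr₁L) = 1/(1280×2π×0.055×1) = 0.002261 K/W
R_aluminium pipe wall = ln(62.1/55)/(2π×211×1) = 9.158×10^-5 K/W
R_cellular glass = ln(127.1/62.1)/(2π×0.0533×1) = 2.139 K/W
R_ceramic-fibre blanket = ln(148.1/127.1)/(2π×0.0926×1) = 0.2628 K/W
R_outer film = 1/(h_o·2πr_oL) = 1/(20.7×2π×0.1481×1) = 0.05192 K/W
R_total = 2.456 K/W
Q = ΔT/R_total = 278/2.456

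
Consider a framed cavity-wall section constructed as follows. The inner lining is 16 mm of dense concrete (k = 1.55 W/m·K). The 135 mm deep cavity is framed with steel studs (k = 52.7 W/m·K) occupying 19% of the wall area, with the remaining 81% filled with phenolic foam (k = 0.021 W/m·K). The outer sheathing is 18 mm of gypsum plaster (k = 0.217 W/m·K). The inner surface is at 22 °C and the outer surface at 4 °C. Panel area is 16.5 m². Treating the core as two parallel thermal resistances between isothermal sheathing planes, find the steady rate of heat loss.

Sheathing layers in series; stud and cavity paths in parallel between them.
R_inner = 0.016/(1.55×16.5) = 6.256×10^-4 K/W
R_stud  = 0.135/(52.7×0.19×16.5) = 8.171×10^-4 K/W
R_cav   = 0.135/(0.021×0.81×16.5) = 0.481 K/W
1/R_core = 1/R_stud + 1/R_cav → R_core = 8.157×10^-4 K/W
R_outer = 0.018/(0.217×16.5) = 0.005027 K/W
R_total = 0.006469 K/W
Q = ΔT/R_total = 18/0.006469

Q ≈ 2780 W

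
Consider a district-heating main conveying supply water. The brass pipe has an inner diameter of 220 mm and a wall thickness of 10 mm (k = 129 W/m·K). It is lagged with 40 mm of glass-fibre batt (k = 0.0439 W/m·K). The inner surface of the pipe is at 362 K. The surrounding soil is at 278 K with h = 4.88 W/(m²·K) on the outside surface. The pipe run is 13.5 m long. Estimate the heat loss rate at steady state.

Q ≈ 909 W

For a radial system each layer contributes R = ln(r_out/r_in)/(2πkL); films add R = 1/(hA).
R_brass pipe wall = ln(120/110)/(2π×129×13.5) = 7.952×10^-6 K/W
R_glass-fibre batt = ln(160/120)/(2π×0.0439×13.5) = 0.07726 K/W
R_outer film = 1/(h_o·2πr_oL) = 1/(4.88×2π×0.16×13.5) = 0.0151 K/W
R_total = 0.09236 K/W
Q = ΔT/R_total = 84/0.09236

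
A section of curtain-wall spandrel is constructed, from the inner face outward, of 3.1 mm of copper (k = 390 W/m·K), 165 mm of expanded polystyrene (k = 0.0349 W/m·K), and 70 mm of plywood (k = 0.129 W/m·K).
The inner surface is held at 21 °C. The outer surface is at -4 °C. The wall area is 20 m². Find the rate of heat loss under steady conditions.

Series thermal resistances:
R_copper = L/(kA) = 0.0031/(390×20) = 3.974×10^-7 K/W
R_expanded polystyrene = L/(kA) = 0.165/(0.0349×20) = 0.2364 K/W
R_plywood = L/(kA) = 0.07/(0.129×20) = 0.02713 K/W
R_total = 0.2635 K/W
Q = ΔT / R_total = 25 / 0.2635

Q ≈ 94.9 W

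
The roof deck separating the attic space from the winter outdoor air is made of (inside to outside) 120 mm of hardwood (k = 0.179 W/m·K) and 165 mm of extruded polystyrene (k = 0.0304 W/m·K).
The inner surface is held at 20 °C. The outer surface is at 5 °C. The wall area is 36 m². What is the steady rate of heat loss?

Using the resistance-network approach (series):
R_hardwood = L/(kA) = 0.12/(0.179×36) = 0.01862 K/W
R_extruded polystyrene = L/(kA) = 0.165/(0.0304×36) = 0.1508 K/W
R_total = 0.1694 K/W
Q = ΔT / R_total = 15 / 0.1694

Q ≈ 88.6 W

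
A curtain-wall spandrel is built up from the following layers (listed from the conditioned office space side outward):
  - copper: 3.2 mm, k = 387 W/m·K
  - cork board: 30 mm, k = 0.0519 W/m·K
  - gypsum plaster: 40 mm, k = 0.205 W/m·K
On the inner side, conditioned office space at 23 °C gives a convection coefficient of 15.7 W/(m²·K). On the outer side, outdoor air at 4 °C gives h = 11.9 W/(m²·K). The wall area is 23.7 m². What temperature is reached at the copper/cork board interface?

T ≈ 21.7 °C

Series thermal resistances:
R_inner film = 1/(h_i·A) = 1/(15.7×23.7) = 0.002688 K/W
R_copper = L/(kA) = 0.0032/(387×23.7) = 3.489×10^-7 K/W
R_cork board = L/(kA) = 0.03/(0.0519×23.7) = 0.02439 K/W
R_gypsum plaster = L/(kA) = 0.04/(0.205×23.7) = 0.008233 K/W
R_outer film = 1/(h_o·A) = 1/(11.9×23.7) = 0.003546 K/W
R_total = 0.03886 K/W;  Q = ΔT/R_total = 19/0.03886 = 489 W
T_interface = T_inner − Q·ΣR(inner→interface) = 23 − 489×0.002688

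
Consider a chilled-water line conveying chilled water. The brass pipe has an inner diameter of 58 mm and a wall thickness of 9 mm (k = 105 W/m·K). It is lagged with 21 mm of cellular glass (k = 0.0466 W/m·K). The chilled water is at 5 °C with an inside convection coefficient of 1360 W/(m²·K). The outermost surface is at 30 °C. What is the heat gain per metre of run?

q′ ≈ 16.6 W/m

Per-layer cylindrical resistances, series-summed:
R_inner film = 1/(h_i·2πr₁L) = 1/(1360×2π×0.029×1) = 0.004035 K/W
R_brass pipe wall = ln(38/29)/(2π×105×1) = 4.097×10^-4 K/W
R_cellular glass = ln(59/38)/(2π×0.0466×1) = 1.503 K/W
R_total = 1.507 K/W
Q = ΔT/R_total = 25/1.507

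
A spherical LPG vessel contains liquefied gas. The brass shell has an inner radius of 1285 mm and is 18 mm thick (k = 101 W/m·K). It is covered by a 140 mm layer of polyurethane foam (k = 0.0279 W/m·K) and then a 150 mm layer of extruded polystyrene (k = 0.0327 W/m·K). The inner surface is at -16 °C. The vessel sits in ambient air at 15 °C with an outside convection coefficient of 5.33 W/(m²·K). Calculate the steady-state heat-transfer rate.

Q ≈ 82.2 W

Spherical conduction: R = (1/r_in − 1/r_out)/(4πk) per layer; series-sum.
R_brass shell = (1/1.285 − 1/1.303)/(4π×101) = 8.47×10^-6 K/W
R_polyurethane foam = (1/1.303 − 1/1.443)/(4π×0.0279) = 0.2124 K/W
R_extruded polystyrene = (1/1.443 − 1/1.593)/(4π×0.0327) = 0.1588 K/W
R_outer film = 1/(h·4πr_o²) = 1/(5.33×4π×1.593²) = 0.005883 K/W
R_total = 0.3771 K/W
Q = ΔT/R_total = 31/0.3771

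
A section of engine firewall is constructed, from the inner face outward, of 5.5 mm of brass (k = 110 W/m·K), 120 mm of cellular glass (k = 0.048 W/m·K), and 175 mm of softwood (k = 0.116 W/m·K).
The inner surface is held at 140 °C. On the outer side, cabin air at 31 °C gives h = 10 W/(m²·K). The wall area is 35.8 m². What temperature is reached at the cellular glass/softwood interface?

T ≈ 73.7 °C

Thermal resistances in series:
R_brass = L/(kA) = 0.0055/(110×35.8) = 1.397×10^-6 K/W
R_cellular glass = L/(kA) = 0.12/(0.048×35.8) = 0.06983 K/W
R_softwood = L/(kA) = 0.175/(0.116×35.8) = 0.04214 K/W
R_outer film = 1/(h_o·A) = 1/(10×35.8) = 0.002793 K/W
R_total = 0.1148 K/W;  Q = ΔT/R_total = 109/0.1148 = 949.7 W
T_interface = T_inner − Q·ΣR(inner→interface) = 140 − 950×0.06983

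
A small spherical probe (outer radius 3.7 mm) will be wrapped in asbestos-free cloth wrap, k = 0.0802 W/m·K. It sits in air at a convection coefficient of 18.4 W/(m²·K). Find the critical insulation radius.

r_cr ≈ 8.72 mm

For a sphere r_cr = 2k/h = 2×0.0802/18.4
r_cr = 8.72 mm; since the bare radius (3.7 mm) is below r_cr, adding a thin layer of insulation will *increase* heat loss.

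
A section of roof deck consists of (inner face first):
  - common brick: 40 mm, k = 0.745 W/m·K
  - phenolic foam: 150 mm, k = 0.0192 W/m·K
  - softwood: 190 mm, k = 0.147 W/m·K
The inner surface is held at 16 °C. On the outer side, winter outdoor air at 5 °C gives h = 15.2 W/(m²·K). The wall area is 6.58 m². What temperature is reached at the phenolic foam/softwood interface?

T ≈ 6.62 °C

Thermal resistances in series:
R_common brick = L/(kA) = 0.04/(0.745×6.58) = 0.00816 K/W
R_phenolic foam = L/(kA) = 0.15/(0.0192×6.58) = 1.187 K/W
R_softwood = L/(kA) = 0.19/(0.147×6.58) = 0.1964 K/W
R_outer film = 1/(h_o·A) = 1/(15.2×6.58) = 0.009998 K/W
R_total = 1.402 K/W;  Q = ΔT/R_total = 11/1.402 = 7.846 W
T_interface = T_inner − Q·ΣR(inner→interface) = 16 − 7.85×1.195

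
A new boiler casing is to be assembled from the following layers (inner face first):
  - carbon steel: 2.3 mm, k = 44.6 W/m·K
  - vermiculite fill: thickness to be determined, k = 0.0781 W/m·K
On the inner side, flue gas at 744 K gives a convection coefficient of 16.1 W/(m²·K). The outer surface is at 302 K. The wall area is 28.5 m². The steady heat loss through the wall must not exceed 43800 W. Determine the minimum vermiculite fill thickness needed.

L ≈ 17.6 mm

Thermal resistances in series:
R_inner film = 1/(h_i·A) = 1/(16.1×28.5) = 0.002179 K/W
R_carbon steel = L/(kA) = 0.0023/(44.6×28.5) = 1.809×10^-6 K/W
Sum of the known resistances R_other = 0.002181 K/W
Required total resistance R_tot = ΔT/Q_allow = 442/43800 = 0.01009 K/W
R_vermiculite fill = R_tot − R_other = 0.00791 K/W
L = R·k·A = 0.00791×0.0781×28.5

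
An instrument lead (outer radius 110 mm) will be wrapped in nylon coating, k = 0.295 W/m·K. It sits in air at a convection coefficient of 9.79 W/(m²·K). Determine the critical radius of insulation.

For a cylinder r_cr = k/h = 0.295/9.79
r_cr = 30.1 mm; since the bare radius (110 mm) is above r_cr, any added insulation will reduce heat loss.

r_cr ≈ 30.1 mm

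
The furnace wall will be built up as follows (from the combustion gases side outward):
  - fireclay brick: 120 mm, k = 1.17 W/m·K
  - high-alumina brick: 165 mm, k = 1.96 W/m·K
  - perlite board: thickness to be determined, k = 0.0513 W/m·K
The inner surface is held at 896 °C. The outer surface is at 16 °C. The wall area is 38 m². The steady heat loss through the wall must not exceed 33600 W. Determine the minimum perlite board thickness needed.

Treating each layer as a thermal resistance in series:
R_fireclay brick = L/(kA) = 0.12/(1.17×38) = 0.002699 K/W
R_high-alumina brick = L/(kA) = 0.165/(1.96×38) = 0.002215 K/W
Sum of the known resistances R_other = 0.004914 K/W
Required total resistance R_tot = ΔT/Q_allow = 880/33600 = 0.02619 K/W
R_perlite board = R_tot − R_other = 0.02128 K/W
L = R·k·A = 0.02128×0.0513×38

L ≈ 41.5 mm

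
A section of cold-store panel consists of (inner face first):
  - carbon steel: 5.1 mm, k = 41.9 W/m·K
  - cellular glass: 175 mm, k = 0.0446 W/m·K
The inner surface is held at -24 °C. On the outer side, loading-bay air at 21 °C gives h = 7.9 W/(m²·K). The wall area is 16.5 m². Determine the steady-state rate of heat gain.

Q ≈ 183 W

Model the wall as resistances in series:
R_carbon steel = L/(kA) = 0.0051/(41.9×16.5) = 7.377×10^-6 K/W
R_cellular glass = L/(kA) = 0.175/(0.0446×16.5) = 0.2378 K/W
R_outer film = 1/(h_o·A) = 1/(7.9×16.5) = 0.007672 K/W
R_total = 0.2455 K/W
Q = ΔT / R_total = 45 / 0.2455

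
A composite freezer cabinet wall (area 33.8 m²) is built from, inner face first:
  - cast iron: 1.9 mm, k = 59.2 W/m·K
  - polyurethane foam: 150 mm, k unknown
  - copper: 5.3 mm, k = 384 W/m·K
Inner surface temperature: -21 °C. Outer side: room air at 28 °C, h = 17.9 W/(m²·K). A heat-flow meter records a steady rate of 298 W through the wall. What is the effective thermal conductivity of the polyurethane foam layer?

Thermal resistances in series:
R_cast iron = L/(kA) = 0.0019/(59.2×33.8) = 9.495×10^-7 K/W
R_copper = L/(kA) = 0.0053/(384×33.8) = 4.083×10^-7 K/W
R_outer film = 1/(h_o·A) = 1/(17.9×33.8) = 0.001653 K/W
Sum of known resistances R_other = 0.001654 K/W
Total R = ΔT/Q = 49/298 = 0.1644 K/W
R_polyurethane foam = R_total − R_other = 0.1628 K/W
k = L/(R·A) = 0.15/(0.1628×33.8)

k ≈ 0.0273 W/(m·K)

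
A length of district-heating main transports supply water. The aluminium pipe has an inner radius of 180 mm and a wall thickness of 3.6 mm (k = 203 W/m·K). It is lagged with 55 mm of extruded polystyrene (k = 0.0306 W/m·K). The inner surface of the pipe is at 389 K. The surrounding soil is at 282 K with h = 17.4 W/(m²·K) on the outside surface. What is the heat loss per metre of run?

q′ ≈ 76.4 W/m

Treating each annulus and film as a series resistance:
R_aluminium pipe wall = ln(183.6/180)/(2π×203×1) = 1.553×10^-5 K/W
R_extruded polystyrene = ln(238.6/183.6)/(2π×0.0306×1) = 1.363 K/W
R_outer film = 1/(h_o·2πr_oL) = 1/(17.4×2π×0.2386×1) = 0.03834 K/W
R_total = 1.401 K/W
Q = ΔT/R_total = 107/1.401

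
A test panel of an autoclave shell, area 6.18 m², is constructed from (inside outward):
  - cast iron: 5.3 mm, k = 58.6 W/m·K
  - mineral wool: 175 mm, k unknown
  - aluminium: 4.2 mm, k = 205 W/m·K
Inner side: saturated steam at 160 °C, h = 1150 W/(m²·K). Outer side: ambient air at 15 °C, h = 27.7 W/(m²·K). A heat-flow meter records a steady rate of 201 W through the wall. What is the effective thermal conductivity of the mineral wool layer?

Series thermal resistances:
R_inner film = 1/(h_i·A) = 1/(1150×6.18) = 1.407×10^-4 K/W
R_cast iron = L/(kA) = 0.0053/(58.6×6.18) = 1.463×10^-5 K/W
R_aluminium = L/(kA) = 0.0042/(205×6.18) = 3.315×10^-6 K/W
R_outer film = 1/(h_o·A) = 1/(27.7×6.18) = 0.005842 K/W
Sum of known resistances R_other = 0.006 K/W
Total R = ΔT/Q = 145/201 = 0.7214 K/W
R_mineral wool = R_total − R_other = 0.7154 K/W
k = L/(R·A) = 0.175/(0.7154×6.18)

k ≈ 0.0396 W/(m·K)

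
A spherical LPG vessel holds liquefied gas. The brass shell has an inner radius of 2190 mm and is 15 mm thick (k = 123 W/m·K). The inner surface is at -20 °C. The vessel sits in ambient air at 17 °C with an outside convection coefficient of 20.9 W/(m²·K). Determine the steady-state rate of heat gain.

Q ≈ 47100 W

Radial (spherical) resistances in series:
R_brass shell = (1/2.19 − 1/2.205)/(4π×123) = 2.01×10^-6 K/W
R_outer film = 1/(h·4πr_o²) = 1/(20.9×4π×2.205²) = 7.831×10^-4 K/W
R_total = 7.851×10^-4 K/W
Q = ΔT/R_total = 37/7.851×10^-4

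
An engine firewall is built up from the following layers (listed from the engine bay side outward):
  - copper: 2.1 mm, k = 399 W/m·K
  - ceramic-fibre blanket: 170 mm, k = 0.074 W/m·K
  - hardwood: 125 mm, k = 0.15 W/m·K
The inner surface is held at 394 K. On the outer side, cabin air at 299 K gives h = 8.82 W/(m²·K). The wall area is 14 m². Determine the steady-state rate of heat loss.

Q ≈ 410 W

Using the resistance-network approach (series):
R_copper = L/(kA) = 0.0021/(399×14) = 3.759×10^-7 K/W
R_ceramic-fibre blanket = L/(kA) = 0.17/(0.074×14) = 0.1641 K/W
R_hardwood = L/(kA) = 0.125/(0.15×14) = 0.05952 K/W
R_outer film = 1/(h_o·A) = 1/(8.82×14) = 0.008098 K/W
R_total = 0.2317 K/W
Q = ΔT / R_total = 95 / 0.2317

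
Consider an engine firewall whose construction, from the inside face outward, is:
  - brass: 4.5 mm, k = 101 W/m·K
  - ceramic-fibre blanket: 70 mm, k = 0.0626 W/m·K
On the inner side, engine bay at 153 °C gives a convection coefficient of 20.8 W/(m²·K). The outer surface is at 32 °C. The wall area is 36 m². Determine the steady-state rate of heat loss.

Q ≈ 3730 W

Thermal resistances in series:
R_inner film = 1/(h_i·A) = 1/(20.8×36) = 0.001335 K/W
R_brass = L/(kA) = 0.0045/(101×36) = 1.238×10^-6 K/W
R_ceramic-fibre blanket = L/(kA) = 0.07/(0.0626×36) = 0.03106 K/W
R_total = 0.0324 K/W
Q = ΔT / R_total = 121 / 0.0324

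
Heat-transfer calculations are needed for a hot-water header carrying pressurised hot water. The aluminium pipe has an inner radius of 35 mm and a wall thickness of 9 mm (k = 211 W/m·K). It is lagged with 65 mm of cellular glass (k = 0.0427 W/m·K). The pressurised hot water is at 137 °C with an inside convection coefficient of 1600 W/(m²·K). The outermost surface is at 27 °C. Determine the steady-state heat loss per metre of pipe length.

q′ ≈ 32.5 W/m

Cylindrical conduction, so R = ln(r₂/r₁)/(2πkL) per layer, in series:
R_inner film = 1/(h_i·2πr₁L) = 1/(1600×2π×0.035×1) = 0.002842 K/W
R_aluminium pipe wall = ln(44/35)/(2π×211×1) = 1.726×10^-4 K/W
R_cellular glass = ln(109/44)/(2π×0.0427×1) = 3.381 K/W
R_total = 3.384 K/W
Q = ΔT/R_total = 110/3.384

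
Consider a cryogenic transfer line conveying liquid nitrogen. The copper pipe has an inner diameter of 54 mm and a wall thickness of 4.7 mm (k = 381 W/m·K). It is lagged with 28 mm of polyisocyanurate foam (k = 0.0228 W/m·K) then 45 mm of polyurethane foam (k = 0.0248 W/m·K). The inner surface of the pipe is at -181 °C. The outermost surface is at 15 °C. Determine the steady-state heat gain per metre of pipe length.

For a radial system each layer contributes R = ln(r_out/r_in)/(2πkL); films add R = 1/(hA).
R_copper pipe wall = ln(31.7/27)/(2π×381×1) = 6.704×10^-5 K/W
R_polyisocyanurate foam = ln(59.7/31.7)/(2π×0.0228×1) = 4.419 K/W
R_polyurethane foam = ln(104.7/59.7)/(2π×0.0248×1) = 3.605 K/W
R_total = 8.024 K/W
Q = ΔT/R_total = 196/8.024

q′ ≈ 24.4 W/m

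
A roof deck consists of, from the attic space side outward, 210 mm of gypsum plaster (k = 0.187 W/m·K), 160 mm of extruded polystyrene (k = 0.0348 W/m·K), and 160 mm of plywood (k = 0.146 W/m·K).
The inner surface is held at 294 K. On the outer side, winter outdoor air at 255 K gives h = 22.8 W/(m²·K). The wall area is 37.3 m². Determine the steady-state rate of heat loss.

Q ≈ 212 W

Model the wall as resistances in series:
R_gypsum plaster = L/(kA) = 0.21/(0.187×37.3) = 0.03011 K/W
R_extruded polystyrene = L/(kA) = 0.16/(0.0348×37.3) = 0.1233 K/W
R_plywood = L/(kA) = 0.16/(0.146×37.3) = 0.02938 K/W
R_outer film = 1/(h_o·A) = 1/(22.8×37.3) = 0.001176 K/W
R_total = 0.1839 K/W
Q = ΔT / R_total = 39 / 0.1839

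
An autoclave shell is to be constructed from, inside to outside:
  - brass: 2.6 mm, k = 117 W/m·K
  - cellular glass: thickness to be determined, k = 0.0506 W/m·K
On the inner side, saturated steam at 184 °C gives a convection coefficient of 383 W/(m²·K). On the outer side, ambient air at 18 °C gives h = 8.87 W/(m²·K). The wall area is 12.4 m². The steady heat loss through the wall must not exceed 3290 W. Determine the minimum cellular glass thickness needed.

L ≈ 25.8 mm

Thermal resistances in series:
R_inner film = 1/(h_i·A) = 1/(383×12.4) = 2.106×10^-4 K/W
R_brass = L/(kA) = 0.0026/(117×12.4) = 1.792×10^-6 K/W
R_outer film = 1/(h_o·A) = 1/(8.87×12.4) = 0.009092 K/W
Sum of the known resistances R_other = 0.009304 K/W
Required total resistance R_tot = ΔT/Q_allow = 166/3290 = 0.05046 K/W
R_cellular glass = R_tot − R_other = 0.04115 K/W
L = R·k·A = 0.04115×0.0506×12.4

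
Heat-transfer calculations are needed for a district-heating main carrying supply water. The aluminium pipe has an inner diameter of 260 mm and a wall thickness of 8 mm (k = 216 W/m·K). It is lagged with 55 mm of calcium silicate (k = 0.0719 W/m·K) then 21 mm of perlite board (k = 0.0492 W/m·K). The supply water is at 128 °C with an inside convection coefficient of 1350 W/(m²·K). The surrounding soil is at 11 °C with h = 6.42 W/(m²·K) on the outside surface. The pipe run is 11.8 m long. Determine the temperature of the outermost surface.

Radial resistances (cylindrical: R_cond = ln(r_o/r_i)/(2πkL), R_conv = 1/(h·2πrL)):
R_inner film = 1/(h_i·2πr₁L) = 1/(1350×2π×0.13×11.8) = 7.685×10^-5 K/W
R_aluminium pipe wall = ln(138/130)/(2π×216×11.8) = 3.729×10^-6 K/W
R_calcium silicate = ln(193/138)/(2π×0.0719×11.8) = 0.06292 K/W
R_perlite board = ln(214/193)/(2π×0.0492×11.8) = 0.02831 K/W
R_outer film = 1/(h_o·2πr_oL) = 1/(6.42×2π×0.214×11.8) = 0.009817 K/W
R_total = 0.1011 K/W
Q = ΔT/R_total = 117/0.1011
Q = 1160 W
T_interface = T_inner − Q·ΣR(inner→interface) = 128 − 1160×0.09132

T ≈ 22.4 °C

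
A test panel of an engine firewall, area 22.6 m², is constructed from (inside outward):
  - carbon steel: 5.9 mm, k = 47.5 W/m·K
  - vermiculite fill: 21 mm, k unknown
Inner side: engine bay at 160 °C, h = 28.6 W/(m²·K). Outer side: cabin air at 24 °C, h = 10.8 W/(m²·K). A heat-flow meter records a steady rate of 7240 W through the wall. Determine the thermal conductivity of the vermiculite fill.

k ≈ 0.0707 W/(m·K)

Model the wall as resistances in series:
R_inner film = 1/(h_i·A) = 1/(28.6×22.6) = 0.001547 K/W
R_carbon steel = L/(kA) = 0.0059/(47.5×22.6) = 5.496×10^-6 K/W
R_outer film = 1/(h_o·A) = 1/(10.8×22.6) = 0.004097 K/W
Sum of known resistances R_other = 0.00565 K/W
Total R = ΔT/Q = 136/7240 = 0.01878 K/W
R_vermiculite fill = R_total − R_other = 0.01313 K/W
k = L/(R·A) = 0.021/(0.01313×22.6)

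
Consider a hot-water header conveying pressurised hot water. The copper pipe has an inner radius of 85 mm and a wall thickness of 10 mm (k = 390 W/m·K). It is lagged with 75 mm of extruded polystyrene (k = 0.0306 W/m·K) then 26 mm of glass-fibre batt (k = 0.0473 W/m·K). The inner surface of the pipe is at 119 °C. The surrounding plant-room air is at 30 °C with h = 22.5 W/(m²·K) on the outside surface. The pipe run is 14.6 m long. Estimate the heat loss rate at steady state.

Per-layer cylindrical resistances, series-summed:
R_copper pipe wall = ln(95/85)/(2π×390×14.6) = 3.109×10^-6 K/W
R_extruded polystyrene = ln(170/95)/(2π×0.0306×14.6) = 0.2073 K/W
R_glass-fibre batt = ln(196/170)/(2π×0.0473×14.6) = 0.0328 K/W
R_outer film = 1/(h_o·2πr_oL) = 1/(22.5×2π×0.196×14.6) = 0.002472 K/W
R_total = 0.2426 K/W
Q = ΔT/R_total = 89/0.2426

Q ≈ 367 W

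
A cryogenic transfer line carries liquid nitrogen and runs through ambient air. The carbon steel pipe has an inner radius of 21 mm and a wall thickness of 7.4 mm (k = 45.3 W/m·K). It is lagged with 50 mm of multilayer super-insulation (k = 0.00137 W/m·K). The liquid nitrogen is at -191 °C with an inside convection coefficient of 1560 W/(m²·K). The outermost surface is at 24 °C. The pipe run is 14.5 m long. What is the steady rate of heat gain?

For a radial system each layer contributes R = ln(r_out/r_in)/(2πkL); films add R = 1/(hA).
R_inner film = 1/(h_i·2πr₁L) = 1/(1560×2π×0.021×14.5) = 3.35×10^-4 K/W
R_carbon steel pipe wall = ln(28.4/21)/(2π×45.3×14.5) = 7.314×10^-5 K/W
R_multilayer super-insulation = ln(78.4/28.4)/(2π×0.00137×14.5) = 8.135 K/W
R_total = 8.136 K/W
Q = ΔT/R_total = 215/8.136

Q ≈ 26.4 W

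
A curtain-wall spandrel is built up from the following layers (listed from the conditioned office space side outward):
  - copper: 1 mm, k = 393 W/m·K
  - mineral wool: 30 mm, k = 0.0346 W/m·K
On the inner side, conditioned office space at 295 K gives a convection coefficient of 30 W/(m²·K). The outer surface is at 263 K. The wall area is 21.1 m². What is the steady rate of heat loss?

Using the resistance-network approach (series):
R_inner film = 1/(h_i·A) = 1/(30×21.1) = 0.00158 K/W
R_copper = L/(kA) = 0.001/(393×21.1) = 1.206×10^-7 K/W
R_mineral wool = L/(kA) = 0.03/(0.0346×21.1) = 0.04109 K/W
R_total = 0.04267 K/W
Q = ΔT / R_total = 32 / 0.04267

Q ≈ 750 W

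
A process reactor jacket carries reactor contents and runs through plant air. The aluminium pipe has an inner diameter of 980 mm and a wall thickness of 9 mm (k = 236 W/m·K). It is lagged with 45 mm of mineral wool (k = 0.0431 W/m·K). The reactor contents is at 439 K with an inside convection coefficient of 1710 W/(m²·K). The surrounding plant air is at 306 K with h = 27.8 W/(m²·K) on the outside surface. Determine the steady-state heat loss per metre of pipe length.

q′ ≈ 404 W/m

Radial resistances (cylindrical: R_cond = ln(r_o/r_i)/(2πkL), R_conv = 1/(h·2πrL)):
R_inner film = 1/(h_i·2πr₁L) = 1/(1710×2π×0.49×1) = 1.899×10^-4 K/W
R_aluminium pipe wall = ln(499/490)/(2π×236×1) = 1.227×10^-5 K/W
R_mineral wool = ln(544/499)/(2π×0.0431×1) = 0.3188 K/W
R_outer film = 1/(h_o·2πr_oL) = 1/(27.8×2π×0.544×1) = 0.01052 K/W
R_total = 0.3296 K/W
Q = ΔT/R_total = 133/0.3296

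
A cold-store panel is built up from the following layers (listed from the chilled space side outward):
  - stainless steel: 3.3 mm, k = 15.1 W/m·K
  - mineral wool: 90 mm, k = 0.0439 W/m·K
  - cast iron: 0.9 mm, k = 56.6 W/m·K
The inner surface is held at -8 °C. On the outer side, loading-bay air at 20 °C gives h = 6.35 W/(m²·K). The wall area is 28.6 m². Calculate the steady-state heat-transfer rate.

Treating each layer as a thermal resistance in series:
R_stainless steel = L/(kA) = 0.0033/(15.1×28.6) = 7.641×10^-6 K/W
R_mineral wool = L/(kA) = 0.09/(0.0439×28.6) = 0.07168 K/W
R_cast iron = L/(kA) = 0.0009/(56.6×28.6) = 5.56×10^-7 K/W
R_outer film = 1/(h_o·A) = 1/(6.35×28.6) = 0.005506 K/W
R_total = 0.0772 K/W
Q = ΔT / R_total = 28 / 0.0772

Q ≈ 363 W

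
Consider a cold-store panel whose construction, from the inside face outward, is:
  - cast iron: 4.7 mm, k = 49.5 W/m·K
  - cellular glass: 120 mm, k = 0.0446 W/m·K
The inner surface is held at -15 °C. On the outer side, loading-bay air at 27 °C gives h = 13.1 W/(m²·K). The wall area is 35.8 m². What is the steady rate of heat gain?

Series thermal resistances:
R_cast iron = L/(kA) = 0.0047/(49.5×35.8) = 2.652×10^-6 K/W
R_cellular glass = L/(kA) = 0.12/(0.0446×35.8) = 0.07516 K/W
R_outer film = 1/(h_o·A) = 1/(13.1×35.8) = 0.002132 K/W
R_total = 0.07729 K/W
Q = ΔT / R_total = 42 / 0.07729

Q ≈ 543 W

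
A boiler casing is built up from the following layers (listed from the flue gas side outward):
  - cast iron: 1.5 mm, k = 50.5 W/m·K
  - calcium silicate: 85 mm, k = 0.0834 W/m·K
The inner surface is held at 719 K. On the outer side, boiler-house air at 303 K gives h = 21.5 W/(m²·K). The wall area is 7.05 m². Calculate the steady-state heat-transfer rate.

Q ≈ 2750 W

Model the wall as resistances in series:
R_cast iron = L/(kA) = 0.0015/(50.5×7.05) = 4.213×10^-6 K/W
R_calcium silicate = L/(kA) = 0.085/(0.0834×7.05) = 0.1446 K/W
R_outer film = 1/(h_o·A) = 1/(21.5×7.05) = 0.006597 K/W
R_total = 0.1512 K/W
Q = ΔT / R_total = 416 / 0.1512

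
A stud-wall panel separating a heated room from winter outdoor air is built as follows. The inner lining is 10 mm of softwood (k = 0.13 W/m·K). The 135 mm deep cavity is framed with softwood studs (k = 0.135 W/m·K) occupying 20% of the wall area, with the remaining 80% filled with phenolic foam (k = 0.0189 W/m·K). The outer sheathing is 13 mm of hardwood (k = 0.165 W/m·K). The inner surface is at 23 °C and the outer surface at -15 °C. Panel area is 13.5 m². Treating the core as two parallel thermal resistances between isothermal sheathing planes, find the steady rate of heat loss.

Q ≈ 153 W

Sheathing layers in series; stud and cavity paths in parallel between them.
R_inner = 0.01/(0.13×13.5) = 0.005698 K/W
R_stud  = 0.135/(0.135×0.2×13.5) = 0.3704 K/W
R_cav   = 0.135/(0.0189×0.8×13.5) = 0.6614 K/W
1/R_core = 1/R_stud + 1/R_cav → R_core = 0.2374 K/W
R_outer = 0.013/(0.165×13.5) = 0.005836 K/W
R_total = 0.249 K/W
Q = ΔT/R_total = 38/0.249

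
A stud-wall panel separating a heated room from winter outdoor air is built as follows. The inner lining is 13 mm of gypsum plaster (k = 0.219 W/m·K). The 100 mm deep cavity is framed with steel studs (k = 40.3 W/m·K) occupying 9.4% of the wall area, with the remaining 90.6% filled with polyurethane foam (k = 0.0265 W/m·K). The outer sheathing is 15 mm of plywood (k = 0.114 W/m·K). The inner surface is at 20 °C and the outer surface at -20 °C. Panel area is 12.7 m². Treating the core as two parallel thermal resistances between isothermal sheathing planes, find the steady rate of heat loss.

Sheathing layers in series; stud and cavity paths in parallel between them.
R_inner = 0.013/(0.219×12.7) = 0.004674 K/W
R_stud  = 0.1/(40.3×0.094×12.7) = 0.002079 K/W
R_cav   = 0.1/(0.0265×0.906×12.7) = 0.328 K/W
1/R_core = 1/R_stud + 1/R_cav → R_core = 0.002065 K/W
R_outer = 0.015/(0.114×12.7) = 0.01036 K/W
R_total = 0.0171 K/W
Q = ΔT/R_total = 40/0.0171

Q ≈ 2340 W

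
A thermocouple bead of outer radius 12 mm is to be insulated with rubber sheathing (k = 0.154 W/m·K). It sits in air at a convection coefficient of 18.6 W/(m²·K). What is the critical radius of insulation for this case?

For a sphere r_cr = 2k/h = 2×0.154/18.6
r_cr = 16.6 mm; since the bare radius (12 mm) is below r_cr, adding a thin layer of insulation will *increase* heat loss.

r_cr ≈ 16.6 mm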